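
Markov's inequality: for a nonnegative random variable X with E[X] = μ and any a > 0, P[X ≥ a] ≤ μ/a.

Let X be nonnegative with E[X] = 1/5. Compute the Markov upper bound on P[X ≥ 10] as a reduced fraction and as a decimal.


μ = E[X] = 1/5, a = 10.
Markov: P[X ≥ 10] ≤ μ/a = (1/5)/10 = 1/50.
Numerically: ≈ 0.020.
(Since a = 10 > μ = 0.200, the bound 1/50 is < 1 and informative.)

P[X ≥ 10] ≤ 1/50 ≈ 0.020.


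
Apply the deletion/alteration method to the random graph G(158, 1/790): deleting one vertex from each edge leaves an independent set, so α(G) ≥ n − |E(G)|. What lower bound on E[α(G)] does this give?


E[|E(G)|] = C(158, 2)·p = 12403 · (1/790) = 157/10.
E[α(G)] ≥ n − E[|E(G)|] = 158 − 157/10 = 1423/10.
Numerically: ≈ 142.300.
(This is only a lower bound; the true E[α(G)] may be larger.)

E[α(G)] ≥ 1423/10 ≈ 142.300.


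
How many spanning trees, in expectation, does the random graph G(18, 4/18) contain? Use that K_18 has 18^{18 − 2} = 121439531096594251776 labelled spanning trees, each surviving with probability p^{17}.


K_18 has 18^{18 − 2} = 121439531096594251776 labelled spanning trees.
For each such spanning tree H, let X_H = 1 if all 17 edges of H are present in G. Then P[X_H = 1] = p^{17} = (2/9)^{17} = 131072/16677181699666569.
By linearity: E[X] = Σ_H E[X_H] = 121439531096594251776 · p^{17} = 121439531096594251776 · 131072/16677181699666569 = 8589934592/9.
Numerically: E[X] ≈ 9.54e+08.

E[X] = 121439531096594251776 · (2/9)^{17} = 8589934592/9 ≈ 9.54e+08.


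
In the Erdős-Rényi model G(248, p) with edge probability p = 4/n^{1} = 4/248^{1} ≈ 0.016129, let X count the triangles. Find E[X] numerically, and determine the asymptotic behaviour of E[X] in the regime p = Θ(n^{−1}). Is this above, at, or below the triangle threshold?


Number of potential triangles: C(248, 3) = 2511496.
Each occurs with probability p³ ≈ (0.016129)³ ≈ 4.19589809e-06.
By linearity: E[X] = C(248, 3)·p³ ≈ 2511496 · 4.19589809e-06 ≈ 10.537981.
Here α = 1, so p = 4/n is exactly at the triangle threshold p ~ 1/n. Asymptotically E[X] → c³/6 = 4³/6 = 32/3 ≈ 10.666667, a bounded constant. In this regime the triangle count is asymptotically Poisson(c³/6).

E[X] ≈ 10.537981; in regime p = Θ(1/n^{1}) E[X] stays bounded (at the triangle threshold p ~ 1/n).


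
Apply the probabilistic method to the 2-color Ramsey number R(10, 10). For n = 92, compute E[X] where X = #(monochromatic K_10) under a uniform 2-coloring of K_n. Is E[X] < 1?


E[X] = C(92, 10) · 2^{1 − 45} = 7210666060598 · 2^{−44} = 7210666060598/17592186044416.
As a reduced fraction: E[X] = 3605333030299/8796093022208 ≈ 0.4098789.
Is E[X] < 1? YES.
Since E[X] < 1, there exists a 2-coloring of K_{92} with no monochromatic K_10; hence R(10, 10) > 92.

E[X] = 3605333030299/8796093022208 ≈ 0.4098789; E[X] < 1, so R(10, 10) > 92.


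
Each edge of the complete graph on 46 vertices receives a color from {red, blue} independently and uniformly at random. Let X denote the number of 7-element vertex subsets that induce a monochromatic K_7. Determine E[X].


Let X = Σ_S X_S over the C(46, 7) = 53524680 subsets S of size 7, where X_S = 1 if the K_7 on S is monochromatic.
For a fixed S, the K_7 on S has C(7, 2) = 21 edges. P[all 21 edges red] = (1/2)^21, and likewise for blue, so P[monochromatic] = 2·(1/2)^21 = 2^{1 − 21} = 1/1048576.
Summing: E[X] = C(46, 7) · 2^{1 − 21} = 53524680 · 1/1048576 = 6690585/131072.
Numerically: E[X] ≈ 51.045113.

E[X] = C(46,7)·2^(1−C(7,2)) = 6690585/131072 ≈ 51.045113.


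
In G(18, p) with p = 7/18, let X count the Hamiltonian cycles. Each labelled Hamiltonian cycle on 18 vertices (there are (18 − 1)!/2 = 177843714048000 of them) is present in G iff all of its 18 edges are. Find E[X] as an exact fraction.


K_18 has (18 − 1)!/2 = 177843714048000 labelled Hamiltonian cycles.
For each such Hamiltonian cycle H, let X_H = 1 if all 18 edges of H are present in G. Then P[X_H = 1] = p^{18} = (7/18)^{18} = 1628413597910449/39346408075296537575424.
By linearity: E[X] = Σ_H E[X_H] = 177843714048000 · p^{18} = 177843714048000 · 1628413597910449/39346408075296537575424 = 24246874921186846803875/3294258113514384.
Numerically: E[X] ≈ 7.36034e+06.

E[X] = 177843714048000 · (7/18)^{18} = 24246874921186846803875/3294258113514384 ≈ 7.36034e+06.


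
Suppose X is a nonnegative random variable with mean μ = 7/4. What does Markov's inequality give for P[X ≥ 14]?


μ = E[X] = 7/4, a = 14.
Markov: P[X ≥ 14] ≤ μ/a = (7/4)/14 = 1/8.
Numerically: ≈ 0.12500.
(Since a = 14 > μ = 1.75000, the bound 1/8 is < 1 and informative.)

P[X ≥ 14] ≤ 1/8 ≈ 0.12500.


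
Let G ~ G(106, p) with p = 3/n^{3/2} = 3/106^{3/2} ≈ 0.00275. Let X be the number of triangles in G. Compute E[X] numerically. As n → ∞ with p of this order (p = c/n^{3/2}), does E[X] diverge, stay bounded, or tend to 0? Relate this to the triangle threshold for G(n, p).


Number of potential triangles: C(106, 3) = 192920.
Each occurs with probability p³ ≈ (0.00275)³ ≈ 2.07724e-08.
By linearity: E[X] = C(106, 3)·p³ ≈ 192920 · 2.07724e-08 ≈ 0.004.
Since α = 3/2 > 1, p = c/n^{3/2} = o(1/n) is below the triangle threshold p ~ 1/n. Asymptotically E[X] ~ (c³/6)·n^{3(1−α)} = (3³/6)·n^{-1.5} → 0, so by Markov's inequality G has no triangles w.h.p.

E[X] ≈ 0.004; in regime p = Θ(1/n^{3/2}) E[X] tends to 0 (below the triangle threshold p ~ 1/n).


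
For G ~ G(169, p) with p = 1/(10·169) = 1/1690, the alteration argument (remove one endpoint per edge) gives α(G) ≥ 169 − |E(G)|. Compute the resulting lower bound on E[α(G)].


E[|E(G)|] = C(169, 2)·p = 14196 · (1/1690) = 42/5.
E[α(G)] ≥ n − E[|E(G)|] = 169 − 42/5 = 803/5.
Numerically: ≈ 160.600000.
(This is only a lower bound; the true E[α(G)] may be larger.)

E[α(G)] ≥ 803/5 ≈ 160.600000.


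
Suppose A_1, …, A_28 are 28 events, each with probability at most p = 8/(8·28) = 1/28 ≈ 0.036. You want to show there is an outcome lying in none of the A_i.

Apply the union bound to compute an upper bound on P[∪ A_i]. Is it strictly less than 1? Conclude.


Union bound: P[∪_{i=1}^{28} A_i] ≤ Σ_i P[A_i] ≤ 28·p = 28·(1/28) = 1.
Numerically: 1 ≈ 1.000.
Is 1 < 1? NO.
Since the bound 1 is ≥ 1, the union bound is uninformative here; it does NOT by itself certify existence.

28·p = 1 ≈ 1.000; existence NOT certified by the union bound.


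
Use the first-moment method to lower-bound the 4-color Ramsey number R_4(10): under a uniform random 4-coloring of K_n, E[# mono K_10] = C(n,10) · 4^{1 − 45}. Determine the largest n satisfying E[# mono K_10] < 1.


We need C(n, 10) · 4^{1 − 45} < 1, i.e. C(n, 10) < 4^{45 − 1} = 309485009821345068724781056.
Check values of n near the boundary:
  n = 2017: C(2017, 10) = 300324964434452596180990448; 300324964434452596180990448 < 309485009821345068724781056? YES
  n = 2018: C(2018, 10) = 301820606687612220663963508; 301820606687612220663963508 < 309485009821345068724781056? YES
  n = 2019: C(2019, 10) = 303322949179835278009229628; 303322949179835278009229628 < 309485009821345068724781056? YES
  n = 2020: C(2020, 10) = 304832018578739931133653656; 304832018578739931133653656 < 309485009821345068724781056? YES
  n = 2021: C(2021, 10) = 306347841644770462864800616; 306347841644770462864800616 < 309485009821345068724781056? YES
  n = 2022: C(2022, 10) = 307870445231474093395937796; 307870445231474093395937796 < 309485009821345068724781056? YES
  n = 2023: C(2023, 10) = 309399856285778485315440716; 309399856285778485315440716 < 309485009821345068724781056? YES
  n = 2024: C(2024, 10) = 310936101848269937576192656; 310936101848269937576192656 < 309485009821345068724781056? NO
  n = 2025: C(2025, 10) = 312479209053472269772600560; 312479209053472269772600560 < 309485009821345068724781056? NO
  n = 2026: C(2026, 10) = 314029205130126398094885285; 314029205130126398094885285 < 309485009821345068724781056? NO
The largest n with C(n, 10) < 309485009821345068724781056 is n = 2023 (where E[X] = 77349964071444621328860179/77371252455336267181195264 ≈ 0.9997249). Hence R_4(10) > 2023, i.e. R_4(10) ≥ 2024.

Largest n = 2023; hence R_4(10) > 2023.


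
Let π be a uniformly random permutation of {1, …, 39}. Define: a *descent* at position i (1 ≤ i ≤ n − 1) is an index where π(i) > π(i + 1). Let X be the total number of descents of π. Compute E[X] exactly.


Write X = Σ X_I over i = 1, …, 38, with X_I the indicator of one descent.
There are 38 indicators.
For each fixed i, the pair (π(i), π(i+1)) is a uniformly random ordered pair of distinct values from {1, …, 39}; by symmetry P[π(i) > π(i+1)] = 1/2.
By linearity: E[X] = 38 · (1/2) = (39 − 1) · (1/2) = 19 ≈ 19.000000.

E[X] = 19 = 19.000000.


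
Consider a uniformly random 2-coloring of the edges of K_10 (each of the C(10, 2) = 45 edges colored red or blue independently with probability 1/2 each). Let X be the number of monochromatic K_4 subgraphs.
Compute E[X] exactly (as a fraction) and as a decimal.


Let X = Σ_S X_S over the C(10, 4) = 210 subsets S of size 4, where X_S = 1 if the K_4 on S is monochromatic.
For a fixed S, the K_4 on S has C(4, 2) = 6 edges. P[all 6 edges red] = (1/2)^6, and likewise for blue, so P[monochromatic] = 2·(1/2)^6 = 2^{1 − 6} = 1/32.
By linearity of expectation: E[X] = C(10, 4) · 2^{1 − 6} = 210 · 1/32 = 105/16.
Numerically: E[X] ≈ 6.562.

E[X] = C(10,4)·2^(1−C(4,2)) = 105/16 ≈ 6.562.


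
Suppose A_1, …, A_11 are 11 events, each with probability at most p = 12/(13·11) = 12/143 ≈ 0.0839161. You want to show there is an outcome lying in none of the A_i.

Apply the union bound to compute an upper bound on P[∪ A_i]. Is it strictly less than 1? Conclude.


Union bound: P[∪_{i=1}^{11} A_i] ≤ Σ_i P[A_i] ≤ 11·p = 11·(12/143) = 12/13.
Numerically: 12/13 ≈ 0.9230769.
Is 12/13 < 1? YES.
Since P[∪ A_i] ≤ 12/13 < 1, the complement has P[∩ A_i^c] ≥ 1 − 12/13 = 1/13 > 0, so some outcome avoids every A_i.

11·p = 12/13 ≈ 0.9230769; existence CERTIFIED by the union bound.


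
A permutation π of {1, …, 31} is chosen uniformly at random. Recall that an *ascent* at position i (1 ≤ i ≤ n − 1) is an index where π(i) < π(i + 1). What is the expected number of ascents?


Write X = Σ X_I over i = 1, …, 30, with X_I the indicator of one ascent.
There are 30 indicators.
For each fixed i, the pair (π(i), π(i+1)) is a uniformly random ordered pair of distinct values from {1, …, 31}; by symmetry P[π(i) < π(i+1)] = 1/2.
By linearity: E[X] = 30 · (1/2) = (31 − 1) · (1/2) = 15 ≈ 15.00000.

E[X] = 15 = 15.00000.


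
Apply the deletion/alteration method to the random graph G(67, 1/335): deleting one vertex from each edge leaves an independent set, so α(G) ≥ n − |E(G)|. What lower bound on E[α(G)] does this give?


E[|E(G)|] = C(67, 2)·p = 2211 · (1/335) = 33/5.
E[α(G)] ≥ n − E[|E(G)|] = 67 − 33/5 = 302/5.
Numerically: ≈ 60.40000.
(This is only a lower bound; the true E[α(G)] may be larger.)

E[α(G)] ≥ 302/5 ≈ 60.40000.


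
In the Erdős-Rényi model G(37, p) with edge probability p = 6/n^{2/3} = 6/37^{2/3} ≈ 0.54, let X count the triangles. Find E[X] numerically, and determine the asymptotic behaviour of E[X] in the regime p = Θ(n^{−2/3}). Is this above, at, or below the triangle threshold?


Number of potential triangles: C(37, 3) = 7770.
Each occurs with probability p³ ≈ (0.54)³ ≈ 1.57779e-01.
By linearity: E[X] = C(37, 3)·p³ ≈ 7770 · 1.57779e-01 ≈ 1225.946.
Since α = 2/3 < 1, p = c/n^{2/3} ≫ 1/n is above the triangle threshold p ~ 1/n. Asymptotically E[X] ~ (c³/6)·n^{3(1−α)} = (6³/6)·n^{1} → ∞; triangles are abundant w.h.p.

E[X] ≈ 1225.946; in regime p = Θ(1/n^{2/3}) E[X] diverges (above the triangle threshold p ~ 1/n).


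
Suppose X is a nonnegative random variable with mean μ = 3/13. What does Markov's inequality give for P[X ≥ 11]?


μ = E[X] = 3/13, a = 11.
Markov: P[X ≥ 11] ≤ μ/a = (3/13)/11 = 3/143.
Numerically: ≈ 0.020979.
(Since a = 11 > μ = 0.230769, the bound 3/143 is < 1 and informative.)

P[X ≥ 11] ≤ 3/143 ≈ 0.020979.


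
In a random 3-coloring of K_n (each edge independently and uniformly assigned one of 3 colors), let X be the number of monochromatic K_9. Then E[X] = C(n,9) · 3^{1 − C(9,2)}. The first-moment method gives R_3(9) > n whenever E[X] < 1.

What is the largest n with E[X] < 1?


We need C(n, 9) · 3^{1 − 36} < 1, i.e. C(n, 9) < 3^{36 − 1} = 50031545098999707.
Check values of n near the boundary:
  n = 297: C(297, 9) = 43842345008337645; 43842345008337645 < 50031545098999707? YES
  n = 298: C(298, 9) = 45207677551849890; 45207677551849890 < 50031545098999707? YES
  n = 299: C(299, 9) = 46610674441390059; 46610674441390059 < 50031545098999707? YES
  n = 300: C(300, 9) = 48052241692154700; 48052241692154700 < 50031545098999707? YES
  n = 301: C(301, 9) = 49533303936090975; 49533303936090975 < 50031545098999707? YES
  n = 302: C(302, 9) = 51054804739588650; 51054804739588650 < 50031545098999707? NO
  n = 303: C(303, 9) = 52617706925494425; 52617706925494425 < 50031545098999707? NO
  n = 304: C(304, 9) = 54222992899492560; 54222992899492560 < 50031545098999707? NO
The largest n with C(n, 9) < 50031545098999707 is n = 301 (where E[X] = 16511101312030325/16677181699666569 ≈ 0.99004). Hence R_3(9) > 301, i.e. R_3(9) ≥ 302.

Largest n = 301; hence R_3(9) > 301.


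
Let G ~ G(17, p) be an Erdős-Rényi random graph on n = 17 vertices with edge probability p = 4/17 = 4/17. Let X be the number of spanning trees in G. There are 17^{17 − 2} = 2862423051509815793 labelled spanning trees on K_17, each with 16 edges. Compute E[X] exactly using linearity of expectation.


K_17 has 17^{17 − 2} = 2862423051509815793 labelled spanning trees.
For each such spanning tree H, let X_H = 1 if all 16 edges of H are present in G. Then P[X_H = 1] = p^{16} = (4/17)^{16} = 4294967296/48661191875666868481.
By linearity of expectation: E[X] = Σ_H E[X_H] = 2862423051509815793 · p^{16} = 2862423051509815793 · 4294967296/48661191875666868481 = 4294967296/17.
Numerically: E[X] ≈ 2.526e+08.

E[X] = 2862423051509815793 · (4/17)^{16} = 4294967296/17 ≈ 2.526e+08.


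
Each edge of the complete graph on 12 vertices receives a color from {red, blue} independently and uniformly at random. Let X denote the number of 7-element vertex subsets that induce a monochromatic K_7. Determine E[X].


Let X = Σ_S X_S over the C(12, 7) = 792 subsets S of size 7, where X_S = 1 if the K_7 on S is monochromatic.
For a fixed S, the K_7 on S has C(7, 2) = 21 edges. P[all 21 edges red] = (1/2)^21, and likewise for blue, so P[monochromatic] = 2·(1/2)^21 = 2^{1 − 21} = 1/1048576.
Summing: E[X] = C(12, 7) · 2^{1 − 21} = 792 · 1/1048576 = 99/131072.
Numerically: E[X] ≈ 0.000755.

E[X] = C(12,7)·2^(1−C(7,2)) = 99/131072 ≈ 0.000755.


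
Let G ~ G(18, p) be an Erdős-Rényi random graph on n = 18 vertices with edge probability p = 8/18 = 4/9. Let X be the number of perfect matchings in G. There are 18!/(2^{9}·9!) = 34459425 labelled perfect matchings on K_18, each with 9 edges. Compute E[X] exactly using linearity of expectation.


K_18 has 18!/(2^{9}·9!) = 34459425 labelled perfect matchings.
For each such perfect matching H, let X_H = 1 if all 9 edges of H are present in G. Then P[X_H = 1] = p^{9} = (4/9)^{9} = 262144/387420489.
Summing the indicators: E[X] = Σ_H E[X_H] = 34459425 · p^{9} = 34459425 · 262144/387420489 = 111522611200/4782969.
Numerically: E[X] ≈ 2.332e+04.

E[X] = 34459425 · (4/9)^{9} = 111522611200/4782969 ≈ 2.332e+04.


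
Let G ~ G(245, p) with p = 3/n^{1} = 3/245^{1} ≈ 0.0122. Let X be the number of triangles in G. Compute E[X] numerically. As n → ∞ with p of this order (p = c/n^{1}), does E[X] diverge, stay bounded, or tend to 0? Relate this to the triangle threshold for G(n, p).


Number of potential triangles: C(245, 3) = 2421090.
Each occurs with probability p³ ≈ (0.0122)³ ≈ 1.83597e-06.
By linearity: E[X] = C(245, 3)·p³ ≈ 2421090 · 1.83597e-06 ≈ 4.445.
Here α = 1, so p = 3/n is exactly at the triangle threshold p ~ 1/n. Asymptotically E[X] → c³/6 = 3³/6 = 9/2 ≈ 4.500, a bounded constant. In this regime the triangle count is asymptotically Poisson(c³/6).

E[X] ≈ 4.445; in regime p = Θ(1/n^{1}) E[X] stays bounded (at the triangle threshold p ~ 1/n).


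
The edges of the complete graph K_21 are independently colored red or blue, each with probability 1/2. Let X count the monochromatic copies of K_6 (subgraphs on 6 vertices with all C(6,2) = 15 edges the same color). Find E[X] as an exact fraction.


Let X = Σ_S X_S over the C(21, 6) = 54264 subsets S of size 6, where X_S = 1 if the K_6 on S is monochromatic.
For a fixed S, the K_6 on S has C(6, 2) = 15 edges. P[all 15 edges red] = (1/2)^15, and likewise for blue, so P[monochromatic] = 2·(1/2)^15 = 2^{1 − 15} = 1/16384.
By linearity: E[X] = C(21, 6) · 2^{1 − 15} = 54264 · 1/16384 = 6783/2048.
Numerically: E[X] ≈ 3.31201.

E[X] = C(21,6)·2^(1−C(6,2)) = 6783/2048 ≈ 3.31201.


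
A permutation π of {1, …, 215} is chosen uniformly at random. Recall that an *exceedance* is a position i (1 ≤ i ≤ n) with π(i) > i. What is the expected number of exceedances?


Write X = Σ_{i=1}^{215} X_i, where X_i = 1_{π(i) > i}.
For each fixed i, π(i) is uniform over {1, …, 215} (marginal of a uniform permutation), so P[π(i) > i] = (n − i)/n. Summing: Σ_{i=1}^{215} (n − i)/n = (0 + 1 + … + 214)/215 = 215(215 − 1)/(2·215) = (215 − 1)/2.
Hence E[X] = Σ_{i=1}^{215} (215 − i)/215 = 107 ≈ 107.00000.

E[X] = 107 = 107.00000.


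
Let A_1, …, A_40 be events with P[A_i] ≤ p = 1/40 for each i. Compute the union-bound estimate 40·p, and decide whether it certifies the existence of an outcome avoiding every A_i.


Union bound: P[∪_{i=1}^{40} A_i] ≤ Σ_i P[A_i] ≤ 40·p = 40·(1/40) = 1.
Numerically: 1 ≈ 1.00000.
Is 1 < 1? NO.
Since the bound 1 is ≥ 1, the union bound is uninformative here; it does NOT by itself certify existence.

40·p = 1 ≈ 1.00000; existence NOT certified by the union bound.


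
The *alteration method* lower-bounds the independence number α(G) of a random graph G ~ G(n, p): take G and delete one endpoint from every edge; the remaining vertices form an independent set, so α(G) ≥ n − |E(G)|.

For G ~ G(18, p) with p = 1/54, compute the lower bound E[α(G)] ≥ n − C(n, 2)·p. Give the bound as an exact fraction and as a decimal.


E[|E(G)|] = C(18, 2)·p = 153 · (1/54) = 17/6.
E[α(G)] ≥ n − E[|E(G)|] = 18 − 17/6 = 91/6.
Numerically: ≈ 15.166667.
(This is only a lower bound; the true E[α(G)] may be larger.)

E[α(G)] ≥ 91/6 ≈ 15.166667.


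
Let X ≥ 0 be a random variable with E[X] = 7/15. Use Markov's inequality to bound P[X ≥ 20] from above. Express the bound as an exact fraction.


μ = E[X] = 7/15, a = 20.
Markov: P[X ≥ 20] ≤ μ/a = (7/15)/20 = 7/300.
Numerically: ≈ 0.0233.
(Since a = 20 > μ = 0.4667, the bound 7/300 is < 1 and informative.)

P[X ≥ 20] ≤ 7/300 ≈ 0.0233.


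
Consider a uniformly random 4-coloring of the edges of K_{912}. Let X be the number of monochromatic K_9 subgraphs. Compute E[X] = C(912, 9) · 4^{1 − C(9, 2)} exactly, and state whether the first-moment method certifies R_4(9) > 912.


E[X] = C(912, 9) · 4^{1 − 36} = 1156095740032081475120 · 4^{−35} = 1156095740032081475120/1180591620717411303424.
As a reduced fraction: E[X] = 72255983752005092195/73786976294838206464 ≈ 0.9792512.
Is E[X] < 1? YES.
Since E[X] < 1, there exists a 4-coloring of K_{912} with no monochromatic K_9; hence R_4(9) > 912.

E[X] = 72255983752005092195/73786976294838206464 ≈ 0.9792512; E[X] < 1, so R_4(9) > 912.


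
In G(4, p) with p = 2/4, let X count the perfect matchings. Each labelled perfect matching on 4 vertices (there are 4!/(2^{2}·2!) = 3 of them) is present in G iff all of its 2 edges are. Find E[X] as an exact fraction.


K_4 has 4!/(2^{2}·2!) = 3 labelled perfect matchings.
For each such perfect matching H, let X_H = 1 if all 2 edges of H are present in G. Then P[X_H = 1] = p^{2} = (1/2)^{2} = 1/4.
By linearity of expectation: E[X] = Σ_H E[X_H] = 3 · p^{2} = 3 · 1/4 = 3/4.
Numerically: E[X] ≈ 0.75.

E[X] = 3 · (1/2)^{2} = 3/4 ≈ 0.75.


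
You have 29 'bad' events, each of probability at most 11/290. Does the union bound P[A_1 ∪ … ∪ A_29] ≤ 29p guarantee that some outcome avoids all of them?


Union bound: P[∪_{i=1}^{29} A_i] ≤ Σ_i P[A_i] ≤ 29·p = 29·(11/290) = 11/10.
Numerically: 11/10 ≈ 1.1000.
Is 11/10 < 1? NO.
Since the bound 11/10 is ≥ 1, the union bound is uninformative here; it does NOT by itself certify existence.

29·p = 11/10 ≈ 1.1000; existence NOT certified by the union bound.


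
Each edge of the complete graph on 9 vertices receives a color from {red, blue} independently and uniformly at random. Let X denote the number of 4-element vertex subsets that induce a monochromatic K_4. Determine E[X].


Let X = Σ_S X_S over the C(9, 4) = 126 subsets S of size 4, where X_S = 1 if the K_4 on S is monochromatic.
For a fixed S, the K_4 on S has C(4, 2) = 6 edges. P[all 6 edges red] = (1/2)^6, and likewise for blue, so P[monochromatic] = 2·(1/2)^6 = 2^{1 − 6} = 1/32.
By linearity: E[X] = C(9, 4) · 2^{1 − 6} = 126 · 1/32 = 63/16.
Numerically: E[X] ≈ 3.937500.

E[X] = C(9,4)·2^(1−C(4,2)) = 63/16 ≈ 3.937500.


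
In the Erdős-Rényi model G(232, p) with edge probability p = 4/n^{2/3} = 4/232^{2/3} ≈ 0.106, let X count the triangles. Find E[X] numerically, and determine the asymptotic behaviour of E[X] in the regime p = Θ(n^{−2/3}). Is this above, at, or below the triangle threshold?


Number of potential triangles: C(232, 3) = 2054360.
Each occurs with probability p³ ≈ (0.106)³ ≈ 1.18906e-03.
By linearity: E[X] = C(232, 3)·p³ ≈ 2054360 · 1.18906e-03 ≈ 2442.759.
Since α = 2/3 < 1, p = c/n^{2/3} ≫ 1/n is above the triangle threshold p ~ 1/n. Asymptotically E[X] ~ (c³/6)·n^{3(1−α)} = (4³/6)·n^{1} → ∞; triangles are abundant w.h.p.

E[X] ≈ 2442.759; in regime p = Θ(1/n^{2/3}) E[X] diverges (above the triangle threshold p ~ 1/n).


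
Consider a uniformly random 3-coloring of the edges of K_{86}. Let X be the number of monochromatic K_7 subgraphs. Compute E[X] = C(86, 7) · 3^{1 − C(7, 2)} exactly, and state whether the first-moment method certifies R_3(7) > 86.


E[X] = C(86, 7) · 3^{1 − 21} = 5373200880 · 3^{−20} = 5373200880/3486784401.
As a reduced fraction: E[X] = 199007440/129140163 ≈ 1.541019.
Is E[X] < 1? NO.
Since E[X] ≥ 1, the first-moment bound is inconclusive at n = 86; it does NOT by itself certify R_3(7) > 86.

E[X] = 199007440/129140163 ≈ 1.541019; E[X] ≥ 1; first-moment method inconclusive here.


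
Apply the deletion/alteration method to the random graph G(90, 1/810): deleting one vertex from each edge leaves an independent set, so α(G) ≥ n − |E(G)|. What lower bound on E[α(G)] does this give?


E[|E(G)|] = C(90, 2)·p = 4005 · (1/810) = 89/18.
E[α(G)] ≥ n − E[|E(G)|] = 90 − 89/18 = 1531/18.
Numerically: ≈ 85.056.
(This is only a lower bound; the true E[α(G)] may be larger.)

E[α(G)] ≥ 1531/18 ≈ 85.056.


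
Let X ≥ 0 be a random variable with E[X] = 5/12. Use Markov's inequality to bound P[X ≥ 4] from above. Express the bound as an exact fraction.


μ = E[X] = 5/12, a = 4.
Markov: P[X ≥ 4] ≤ μ/a = (5/12)/4 = 5/48.
Numerically: ≈ 0.104167.
(Since a = 4 > μ = 0.416667, the bound 5/48 is < 1 and informative.)

P[X ≥ 4] ≤ 5/48 ≈ 0.104167.


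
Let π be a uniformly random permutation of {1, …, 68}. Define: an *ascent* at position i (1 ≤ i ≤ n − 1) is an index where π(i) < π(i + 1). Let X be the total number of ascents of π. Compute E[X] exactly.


Write X = Σ X_I over i = 1, …, 67, with X_I the indicator of one ascent.
There are 67 indicators.
For each fixed i, the pair (π(i), π(i+1)) is a uniformly random ordered pair of distinct values from {1, …, 68}; by symmetry P[π(i) < π(i+1)] = 1/2.
By linearity: E[X] = 67 · (1/2) = (68 − 1) · (1/2) = 67/2 ≈ 33.5000.

E[X] = 67/2 = 33.5000.


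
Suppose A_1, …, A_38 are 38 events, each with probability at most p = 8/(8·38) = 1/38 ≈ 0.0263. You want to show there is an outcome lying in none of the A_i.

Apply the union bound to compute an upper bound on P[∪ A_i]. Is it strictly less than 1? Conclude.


Union bound: P[∪_{i=1}^{38} A_i] ≤ Σ_i P[A_i] ≤ 38·p = 38·(1/38) = 1.
Numerically: 1 ≈ 1.0000.
Is 1 < 1? NO.
Since the bound 1 is ≥ 1, the union bound is uninformative here; it does NOT by itself certify existence.

38·p = 1 ≈ 1.0000; existence NOT certified by the union bound.


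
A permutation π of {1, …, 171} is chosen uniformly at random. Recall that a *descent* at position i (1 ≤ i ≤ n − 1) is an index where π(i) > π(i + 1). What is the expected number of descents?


Write X = Σ X_I over i = 1, …, 170, with X_I the indicator of one descent.
There are 170 indicators.
For each fixed i, the pair (π(i), π(i+1)) is a uniformly random ordered pair of distinct values from {1, …, 171}; by symmetry P[π(i) > π(i+1)] = 1/2.
By linearity: E[X] = 170 · (1/2) = (171 − 1) · (1/2) = 85 ≈ 85.0000.

E[X] = 85 = 85.0000.


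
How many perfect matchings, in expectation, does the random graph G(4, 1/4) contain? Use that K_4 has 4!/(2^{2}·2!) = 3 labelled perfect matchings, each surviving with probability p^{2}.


K_4 has 4!/(2^{2}·2!) = 3 labelled perfect matchings.
For each such perfect matching H, let X_H = 1 if all 2 edges of H are present in G. Then P[X_H = 1] = p^{2} = (1/4)^{2} = 1/16.
By linearity of expectation: E[X] = Σ_H E[X_H] = 3 · p^{2} = 3 · 1/16 = 3/16.
Numerically: E[X] ≈ 0.188.

E[X] = 3 · (1/4)^{2} = 3/16 ≈ 0.188.


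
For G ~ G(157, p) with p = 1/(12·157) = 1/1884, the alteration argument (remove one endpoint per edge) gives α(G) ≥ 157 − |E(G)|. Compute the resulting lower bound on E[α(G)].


E[|E(G)|] = C(157, 2)·p = 12246 · (1/1884) = 13/2.
E[α(G)] ≥ n − E[|E(G)|] = 157 − 13/2 = 301/2.
Numerically: ≈ 150.500.
(This is only a lower bound; the true E[α(G)] may be larger.)

E[α(G)] ≥ 301/2 ≈ 150.500.


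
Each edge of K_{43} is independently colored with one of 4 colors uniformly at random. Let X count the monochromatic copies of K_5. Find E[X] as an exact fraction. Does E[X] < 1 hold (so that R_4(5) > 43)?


E[X] = C(43, 5) · 4^{1 − 10} = 962598 · 4^{−9} = 962598/262144.
As a reduced fraction: E[X] = 481299/131072 ≈ 3.6720200.
Is E[X] < 1? NO.
Since E[X] ≥ 1, the first-moment bound is inconclusive at n = 43; it does NOT by itself certify R_4(5) > 43.

E[X] = 481299/131072 ≈ 3.6720200; E[X] ≥ 1; first-moment method inconclusive here.


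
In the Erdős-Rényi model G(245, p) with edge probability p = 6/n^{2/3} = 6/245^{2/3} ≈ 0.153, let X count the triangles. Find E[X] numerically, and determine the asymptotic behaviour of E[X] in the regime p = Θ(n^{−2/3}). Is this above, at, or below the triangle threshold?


Number of potential triangles: C(245, 3) = 2421090.
Each occurs with probability p³ ≈ (0.153)³ ≈ 3.59850e-03.
By linearity: E[X] = C(245, 3)·p³ ≈ 2421090 · 3.59850e-03 ≈ 8712.294.
Since α = 2/3 < 1, p = c/n^{2/3} ≫ 1/n is above the triangle threshold p ~ 1/n. Asymptotically E[X] ~ (c³/6)·n^{3(1−α)} = (6³/6)·n^{1} → ∞; triangles are abundant w.h.p.

E[X] ≈ 8712.294; in regime p = Θ(1/n^{2/3}) E[X] diverges (above the triangle threshold p ~ 1/n).


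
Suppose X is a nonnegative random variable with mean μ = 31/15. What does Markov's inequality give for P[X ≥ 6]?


μ = E[X] = 31/15, a = 6.
Markov: P[X ≥ 6] ≤ μ/a = (31/15)/6 = 31/90.
Numerically: ≈ 0.34444.
(Since a = 6 > μ = 2.06667, the bound 31/90 is < 1 and informative.)

P[X ≥ 6] ≤ 31/90 ≈ 0.34444.


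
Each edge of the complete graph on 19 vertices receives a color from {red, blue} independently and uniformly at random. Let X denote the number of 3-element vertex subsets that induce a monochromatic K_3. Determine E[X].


Let X = Σ_S X_S over the C(19, 3) = 969 subsets S of size 3, where X_S = 1 if the K_3 on S is monochromatic.
For a fixed S, the K_3 on S has C(3, 2) = 3 edges. P[all 3 edges red] = (1/2)^3, and likewise for blue, so P[monochromatic] = 2·(1/2)^3 = 2^{1 − 3} = 1/4.
Summing: E[X] = C(19, 3) · 2^{1 − 3} = 969 · 1/4 = 969/4.
Numerically: E[X] ≈ 242.250.

E[X] = C(19,3)·2^(1−C(3,2)) = 969/4 ≈ 242.250.


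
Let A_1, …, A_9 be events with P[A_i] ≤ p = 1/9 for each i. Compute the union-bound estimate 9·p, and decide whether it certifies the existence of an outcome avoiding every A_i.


Union bound: P[∪_{i=1}^{9} A_i] ≤ Σ_i P[A_i] ≤ 9·p = 9·(1/9) = 1.
Numerically: 1 ≈ 1.0000.
Is 1 < 1? NO.
Since the bound 1 is ≥ 1, the union bound is uninformative here; it does NOT by itself certify existence.

9·p = 1 ≈ 1.0000; existence NOT certified by the union bound.


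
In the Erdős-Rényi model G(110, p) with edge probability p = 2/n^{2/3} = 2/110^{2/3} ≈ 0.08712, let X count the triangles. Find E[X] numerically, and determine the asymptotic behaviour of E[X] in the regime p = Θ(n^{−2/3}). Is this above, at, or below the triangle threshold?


Number of potential triangles: C(110, 3) = 215820.
Each occurs with probability p³ ≈ (0.08712)³ ≈ 6.611570e-04.
By linearity: E[X] = C(110, 3)·p³ ≈ 215820 · 6.611570e-04 ≈ 142.6909.
Since α = 2/3 < 1, p = c/n^{2/3} ≫ 1/n is above the triangle threshold p ~ 1/n. Asymptotically E[X] ~ (c³/6)·n^{3(1−α)} = (2³/6)·n^{1} → ∞; triangles are abundant w.h.p.

E[X] ≈ 142.6909; in regime p = Θ(1/n^{2/3}) E[X] diverges (above the triangle threshold p ~ 1/n).


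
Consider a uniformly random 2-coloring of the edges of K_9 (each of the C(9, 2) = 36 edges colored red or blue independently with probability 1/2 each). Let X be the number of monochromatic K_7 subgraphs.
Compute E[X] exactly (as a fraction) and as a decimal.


Let X = Σ_S X_S over the C(9, 7) = 36 subsets S of size 7, where X_S = 1 if the K_7 on S is monochromatic.
For a fixed S, the K_7 on S has C(7, 2) = 21 edges. P[all 21 edges red] = (1/2)^21, and likewise for blue, so P[monochromatic] = 2·(1/2)^21 = 2^{1 − 21} = 1/1048576.
Summing: E[X] = C(9, 7) · 2^{1 − 21} = 36 · 1/1048576 = 9/262144.
Numerically: E[X] ≈ 0.00003.

E[X] = C(9,7)·2^(1−C(7,2)) = 9/262144 ≈ 0.00003.


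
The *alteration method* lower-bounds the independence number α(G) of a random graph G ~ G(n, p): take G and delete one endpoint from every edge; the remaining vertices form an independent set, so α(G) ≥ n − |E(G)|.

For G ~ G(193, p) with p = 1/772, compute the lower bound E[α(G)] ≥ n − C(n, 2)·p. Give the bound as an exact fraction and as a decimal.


E[|E(G)|] = C(193, 2)·p = 18528 · (1/772) = 24.
E[α(G)] ≥ n − E[|E(G)|] = 193 − 24 = 169.
Numerically: ≈ 169.0000.
(This is only a lower bound; the true E[α(G)] may be larger.)

E[α(G)] ≥ 169 ≈ 169.0000.


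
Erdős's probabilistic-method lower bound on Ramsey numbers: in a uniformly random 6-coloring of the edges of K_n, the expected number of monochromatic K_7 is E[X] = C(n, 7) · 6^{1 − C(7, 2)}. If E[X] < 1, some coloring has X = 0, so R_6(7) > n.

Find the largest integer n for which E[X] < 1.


We need C(n, 7) · 6^{1 − 21} < 1, i.e. C(n, 7) < 6^{21 − 1} = 3656158440062976.
Check values of n near the boundary:
  n = 564: C(564, 7) = 3469685994423792; 3469685994423792 < 3656158440062976? YES
  n = 565: C(565, 7) = 3513212521235560; 3513212521235560 < 3656158440062976? YES
  n = 566: C(566, 7) = 3557206237959440; 3557206237959440 < 3656158440062976? YES
  n = 567: C(567, 7) = 3601671315933933; 3601671315933933 < 3656158440062976? YES
  n = 568: C(568, 7) = 3646611956239704; 3646611956239704 < 3656158440062976? YES
  n = 569: C(569, 7) = 3692032389858348; 3692032389858348 < 3656158440062976? NO
  n = 570: C(570, 7) = 3737936877831720; 3737936877831720 < 3656158440062976? NO
  n = 571: C(571, 7) = 3784329711421830; 3784329711421830 < 3656158440062976? NO
The largest n with C(n, 7) < 3656158440062976 is n = 568 (where E[X] = 16882462760369/16926659444736 ≈ 0.997389). Hence R_6(7) > 568, i.e. R_6(7) ≥ 569.

Largest n = 568; hence R_6(7) > 568.


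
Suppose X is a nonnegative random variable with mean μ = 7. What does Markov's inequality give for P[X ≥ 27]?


μ = E[X] = 7, a = 27.
Markov: P[X ≥ 27] ≤ μ/a = (7)/27 = 7/27.
Numerically: ≈ 0.2593.
(Since a = 27 > μ = 7.0000, the bound 7/27 is < 1 and informative.)

P[X ≥ 27] ≤ 7/27 ≈ 0.2593.


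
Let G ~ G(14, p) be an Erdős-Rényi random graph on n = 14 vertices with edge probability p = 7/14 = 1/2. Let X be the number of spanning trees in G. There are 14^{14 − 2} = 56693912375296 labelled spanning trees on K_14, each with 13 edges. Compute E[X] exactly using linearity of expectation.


K_14 has 14^{14 − 2} = 56693912375296 labelled spanning trees.
For each such spanning tree H, let X_H = 1 if all 13 edges of H are present in G. Then P[X_H = 1] = p^{13} = (1/2)^{13} = 1/8192.
Summing the indicators: E[X] = Σ_H E[X_H] = 56693912375296 · p^{13} = 56693912375296 · 1/8192 = 13841287201/2.
Numerically: E[X] ≈ 6.92064e+09.

E[X] = 56693912375296 · (1/2)^{13} = 13841287201/2 ≈ 6.92064e+09.


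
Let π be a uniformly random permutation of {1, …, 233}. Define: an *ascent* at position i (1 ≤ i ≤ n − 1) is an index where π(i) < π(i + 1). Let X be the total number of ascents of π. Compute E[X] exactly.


Write X = Σ X_I over i = 1, …, 232, with X_I the indicator of one ascent.
There are 232 indicators.
For each fixed i, the pair (π(i), π(i+1)) is a uniformly random ordered pair of distinct values from {1, …, 233}; by symmetry P[π(i) < π(i+1)] = 1/2.
By linearity: E[X] = 232 · (1/2) = (233 − 1) · (1/2) = 116 ≈ 116.000.

E[X] = 116 = 116.000.


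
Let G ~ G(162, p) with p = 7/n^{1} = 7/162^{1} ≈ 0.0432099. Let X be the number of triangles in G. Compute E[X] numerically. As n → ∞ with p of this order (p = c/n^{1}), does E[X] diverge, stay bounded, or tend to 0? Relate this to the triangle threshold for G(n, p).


Number of potential triangles: C(162, 3) = 695520.
Each occurs with probability p³ ≈ (0.0432099)³ ≈ 8.06768766e-05.
By linearity: E[X] = C(162, 3)·p³ ≈ 695520 · 8.06768766e-05 ≈ 56.112381.
Here α = 1, so p = 7/n is exactly at the triangle threshold p ~ 1/n. Asymptotically E[X] → c³/6 = 7³/6 = 343/6 ≈ 57.166667, a bounded constant. In this regime the triangle count is asymptotically Poisson(c³/6).

E[X] ≈ 56.112381; in regime p = Θ(1/n^{1}) E[X] stays bounded (at the triangle threshold p ~ 1/n).


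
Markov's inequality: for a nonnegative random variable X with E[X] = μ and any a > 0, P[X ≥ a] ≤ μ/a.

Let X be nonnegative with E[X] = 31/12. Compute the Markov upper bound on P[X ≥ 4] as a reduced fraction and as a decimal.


μ = E[X] = 31/12, a = 4.
Markov: P[X ≥ 4] ≤ μ/a = (31/12)/4 = 31/48.
Numerically: ≈ 0.64583.
(Since a = 4 > μ = 2.58333, the bound 31/48 is < 1 and informative.)

P[X ≥ 4] ≤ 31/48 ≈ 0.64583.


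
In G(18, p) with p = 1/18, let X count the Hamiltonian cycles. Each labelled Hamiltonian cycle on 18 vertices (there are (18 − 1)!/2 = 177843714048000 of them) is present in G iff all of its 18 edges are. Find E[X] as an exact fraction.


K_18 has (18 − 1)!/2 = 177843714048000 labelled Hamiltonian cycles.
For each such Hamiltonian cycle H, let X_H = 1 if all 18 edges of H are present in G. Then P[X_H = 1] = p^{18} = (1/18)^{18} = 1/39346408075296537575424.
Summing the indicators: E[X] = Σ_H E[X_H] = 177843714048000 · p^{18} = 177843714048000 · 1/39346408075296537575424 = 14889875/3294258113514384.
Numerically: E[X] ≈ 4.52e-09.

E[X] = 177843714048000 · (1/18)^{18} = 14889875/3294258113514384 ≈ 4.52e-09.


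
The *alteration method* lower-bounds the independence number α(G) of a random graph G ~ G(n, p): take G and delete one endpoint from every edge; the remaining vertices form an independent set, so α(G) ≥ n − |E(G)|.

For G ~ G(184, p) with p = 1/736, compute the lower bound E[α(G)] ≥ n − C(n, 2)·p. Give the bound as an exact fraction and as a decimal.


E[|E(G)|] = C(184, 2)·p = 16836 · (1/736) = 183/8.
E[α(G)] ≥ n − E[|E(G)|] = 184 − 183/8 = 1289/8.
Numerically: ≈ 161.1250.
(This is only a lower bound; the true E[α(G)] may be larger.)

E[α(G)] ≥ 1289/8 ≈ 161.1250.


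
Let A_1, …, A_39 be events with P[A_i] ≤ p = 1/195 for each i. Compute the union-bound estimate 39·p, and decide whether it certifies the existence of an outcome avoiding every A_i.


Union bound: P[∪_{i=1}^{39} A_i] ≤ Σ_i P[A_i] ≤ 39·p = 39·(1/195) = 1/5.
Numerically: 1/5 ≈ 0.2000.
Is 1/5 < 1? YES.
Since P[∪ A_i] ≤ 1/5 < 1, the complement has P[∩ A_i^c] ≥ 1 − 1/5 = 4/5 > 0, so some outcome avoids every A_i.

39·p = 1/5 ≈ 0.2000; existence CERTIFIED by the union bound.


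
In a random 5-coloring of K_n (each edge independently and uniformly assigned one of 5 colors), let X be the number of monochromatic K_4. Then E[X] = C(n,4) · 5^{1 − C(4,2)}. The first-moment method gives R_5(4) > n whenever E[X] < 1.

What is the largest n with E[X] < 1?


We need C(n, 4) · 5^{1 − 6} < 1, i.e. C(n, 4) < 5^{6 − 1} = 3125.
Check values of n near the boundary:
  n = 13: C(13, 4) = 715; 715 < 3125? YES
  n = 14: C(14, 4) = 1001; 1001 < 3125? YES
  n = 15: C(15, 4) = 1365; 1365 < 3125? YES
  n = 16: C(16, 4) = 1820; 1820 < 3125? YES
  n = 17: C(17, 4) = 2380; 2380 < 3125? YES
  n = 18: C(18, 4) = 3060; 3060 < 3125? YES
  n = 19: C(19, 4) = 3876; 3876 < 3125? NO
  n = 20: C(20, 4) = 4845; 4845 < 3125? NO
  n = 21: C(21, 4) = 5985; 5985 < 3125? NO
The largest n with C(n, 4) < 3125 is n = 18 (where E[X] = 612/625 ≈ 0.97920). Hence R_5(4) > 18, i.e. R_5(4) ≥ 19.

Largest n = 18; hence R_5(4) > 18.


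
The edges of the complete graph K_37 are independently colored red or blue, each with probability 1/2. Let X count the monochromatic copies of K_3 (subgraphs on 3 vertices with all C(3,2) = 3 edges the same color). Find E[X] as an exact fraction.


Let X = Σ_S X_S over the C(37, 3) = 7770 subsets S of size 3, where X_S = 1 if the K_3 on S is monochromatic.
For a fixed S, the K_3 on S has C(3, 2) = 3 edges. P[all 3 edges red] = (1/2)^3, and likewise for blue, so P[monochromatic] = 2·(1/2)^3 = 2^{1 − 3} = 1/4.
By linearity: E[X] = C(37, 3) · 2^{1 − 3} = 7770 · 1/4 = 3885/2.
Numerically: E[X] ≈ 1942.500000.

E[X] = C(37,3)·2^(1−C(3,2)) = 3885/2 ≈ 1942.500000.


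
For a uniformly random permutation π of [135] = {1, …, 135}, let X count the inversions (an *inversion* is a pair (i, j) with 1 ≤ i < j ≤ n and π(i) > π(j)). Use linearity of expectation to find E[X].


Write X = Σ X_I over the C(135, 2) = 9045 pairs i < j, with X_I the indicator of one inversion.
There are 9045 indicators.
For each fixed pair i < j, the values π(i) and π(j) are two distinct elements of {1, …, 135} in uniformly random order; by symmetry P[π(i) > π(j)] = 1/2.
By linearity: E[X] = 9045 · (1/2) = C(135, 2) · (1/2) = 9045/2 = 9045/2 ≈ 4522.50000.

E[X] = 9045/2 = 4522.50000.


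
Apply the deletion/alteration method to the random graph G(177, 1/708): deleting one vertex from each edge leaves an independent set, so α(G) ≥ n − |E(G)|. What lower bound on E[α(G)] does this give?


E[|E(G)|] = C(177, 2)·p = 15576 · (1/708) = 22.
E[α(G)] ≥ n − E[|E(G)|] = 177 − 22 = 155.
Numerically: ≈ 155.000.
(This is only a lower bound; the true E[α(G)] may be larger.)

E[α(G)] ≥ 155 ≈ 155.000.


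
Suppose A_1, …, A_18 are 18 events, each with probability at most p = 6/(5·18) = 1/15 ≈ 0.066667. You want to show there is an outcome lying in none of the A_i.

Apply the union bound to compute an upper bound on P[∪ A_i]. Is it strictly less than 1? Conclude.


Union bound: P[∪_{i=1}^{18} A_i] ≤ Σ_i P[A_i] ≤ 18·p = 18·(1/15) = 6/5.
Numerically: 6/5 ≈ 1.200000.
Is 6/5 < 1? NO.
Since the bound 6/5 is ≥ 1, the union bound is uninformative here; it does NOT by itself certify existence.

18·p = 6/5 ≈ 1.200000; existence NOT certified by the union bound.
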